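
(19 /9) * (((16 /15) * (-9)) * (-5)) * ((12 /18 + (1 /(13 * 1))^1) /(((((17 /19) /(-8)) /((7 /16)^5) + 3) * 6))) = -1407619864 /445848975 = -3.16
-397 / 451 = -0.88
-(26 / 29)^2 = -676 / 841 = -0.80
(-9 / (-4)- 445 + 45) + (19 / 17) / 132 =-223133 / 561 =-397.74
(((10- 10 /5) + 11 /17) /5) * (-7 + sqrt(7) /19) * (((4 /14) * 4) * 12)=-14112 /85 + 2016 * sqrt(7) /1615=-162.72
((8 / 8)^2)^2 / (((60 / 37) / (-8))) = -74 / 15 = -4.93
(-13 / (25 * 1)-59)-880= -23488 / 25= -939.52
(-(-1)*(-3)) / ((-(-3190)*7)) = -3 / 22330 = -0.00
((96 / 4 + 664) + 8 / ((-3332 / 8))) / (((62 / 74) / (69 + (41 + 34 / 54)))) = 63337112672 / 697221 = 90842.23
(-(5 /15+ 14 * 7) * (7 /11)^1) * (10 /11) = -20650 /363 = -56.89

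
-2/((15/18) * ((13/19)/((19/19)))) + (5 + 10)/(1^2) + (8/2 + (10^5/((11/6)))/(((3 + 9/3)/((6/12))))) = 3261077/715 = 4560.95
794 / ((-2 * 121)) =-397 / 121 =-3.28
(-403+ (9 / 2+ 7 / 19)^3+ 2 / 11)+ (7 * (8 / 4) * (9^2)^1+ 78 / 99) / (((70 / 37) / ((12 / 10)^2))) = 304372245257 / 528143000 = 576.31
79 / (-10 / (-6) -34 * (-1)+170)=237 / 617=0.38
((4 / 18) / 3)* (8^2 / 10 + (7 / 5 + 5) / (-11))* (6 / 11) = 256 / 1089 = 0.24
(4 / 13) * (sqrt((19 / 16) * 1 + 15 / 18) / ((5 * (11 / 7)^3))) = 343 * sqrt(291) / 259545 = 0.02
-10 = -10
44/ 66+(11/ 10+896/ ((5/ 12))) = 12913/ 6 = 2152.17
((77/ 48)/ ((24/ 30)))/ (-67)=-385/ 12864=-0.03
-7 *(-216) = 1512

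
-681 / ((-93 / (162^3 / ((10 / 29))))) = 13993904412 / 155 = 90283254.27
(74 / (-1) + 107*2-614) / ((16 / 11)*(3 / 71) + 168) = -61699 / 21876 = -2.82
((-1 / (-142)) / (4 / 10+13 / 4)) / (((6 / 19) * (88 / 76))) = 1805 / 342078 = 0.01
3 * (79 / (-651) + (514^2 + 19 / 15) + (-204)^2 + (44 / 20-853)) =992652434 / 1085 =914887.04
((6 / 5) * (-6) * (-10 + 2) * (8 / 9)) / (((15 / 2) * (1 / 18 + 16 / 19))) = 58368 / 7675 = 7.60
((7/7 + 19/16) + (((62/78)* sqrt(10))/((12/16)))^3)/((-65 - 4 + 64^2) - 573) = 35/55264 + 9533120* sqrt(10)/2765985651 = 0.01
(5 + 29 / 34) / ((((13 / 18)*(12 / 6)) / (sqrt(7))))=1791*sqrt(7) / 442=10.72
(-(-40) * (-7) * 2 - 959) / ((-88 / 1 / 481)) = 730639 / 88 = 8302.72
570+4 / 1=574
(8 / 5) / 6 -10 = -9.73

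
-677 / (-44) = 677 / 44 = 15.39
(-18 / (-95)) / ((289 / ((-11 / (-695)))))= 198 / 19081225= 0.00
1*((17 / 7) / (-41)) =-17 / 287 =-0.06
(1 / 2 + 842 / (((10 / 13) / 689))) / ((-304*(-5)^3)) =7541799 / 380000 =19.85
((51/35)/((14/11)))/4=561/1960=0.29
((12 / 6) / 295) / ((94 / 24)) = 24 / 13865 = 0.00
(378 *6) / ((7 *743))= 324 / 743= 0.44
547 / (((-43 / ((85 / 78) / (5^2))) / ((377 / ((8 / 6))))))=-269671 / 1720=-156.79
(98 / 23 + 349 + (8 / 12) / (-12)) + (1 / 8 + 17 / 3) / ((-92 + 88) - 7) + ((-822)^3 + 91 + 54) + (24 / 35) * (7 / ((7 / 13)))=-354108309851393 / 637560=-555411741.41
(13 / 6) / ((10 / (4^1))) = 13 / 15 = 0.87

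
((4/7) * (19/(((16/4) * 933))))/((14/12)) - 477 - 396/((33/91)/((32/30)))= -125096761/76195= -1641.80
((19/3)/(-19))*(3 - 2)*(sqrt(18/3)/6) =-sqrt(6)/18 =-0.14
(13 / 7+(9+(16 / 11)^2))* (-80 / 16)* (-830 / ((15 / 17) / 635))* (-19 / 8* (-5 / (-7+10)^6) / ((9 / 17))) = 19874761669625 / 16671501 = 1192139.91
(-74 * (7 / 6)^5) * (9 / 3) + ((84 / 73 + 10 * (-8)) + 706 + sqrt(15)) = sqrt(15) + 13937765 / 94608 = 151.19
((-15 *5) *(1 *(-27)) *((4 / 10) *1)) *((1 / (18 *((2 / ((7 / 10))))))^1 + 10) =32463 / 4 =8115.75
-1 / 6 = -0.17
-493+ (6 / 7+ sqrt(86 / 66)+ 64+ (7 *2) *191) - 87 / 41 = sqrt(1419) / 33+ 643952 / 287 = 2244.88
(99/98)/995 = 99/97510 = 0.00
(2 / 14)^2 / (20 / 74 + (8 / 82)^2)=62197 / 852698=0.07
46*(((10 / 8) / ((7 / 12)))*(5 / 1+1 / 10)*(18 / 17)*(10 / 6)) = 6210 / 7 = 887.14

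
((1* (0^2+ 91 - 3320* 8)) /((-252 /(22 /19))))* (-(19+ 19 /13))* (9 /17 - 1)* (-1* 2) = -30448 /13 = -2342.15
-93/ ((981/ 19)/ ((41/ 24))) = -24149/ 7848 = -3.08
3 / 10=0.30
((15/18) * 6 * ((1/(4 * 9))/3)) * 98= 245/54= 4.54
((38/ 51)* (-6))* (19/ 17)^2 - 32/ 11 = -459012/ 54043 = -8.49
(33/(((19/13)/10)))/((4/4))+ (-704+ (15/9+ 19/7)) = -189058/399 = -473.83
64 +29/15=989/15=65.93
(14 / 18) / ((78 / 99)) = 77 / 78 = 0.99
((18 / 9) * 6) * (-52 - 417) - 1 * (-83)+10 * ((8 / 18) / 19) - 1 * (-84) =-933791 / 171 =-5460.77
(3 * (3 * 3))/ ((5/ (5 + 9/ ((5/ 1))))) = 36.72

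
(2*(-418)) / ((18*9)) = -418 / 81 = -5.16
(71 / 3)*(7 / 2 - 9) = -781 / 6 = -130.17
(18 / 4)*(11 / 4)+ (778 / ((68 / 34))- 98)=2427 / 8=303.38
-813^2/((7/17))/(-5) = 11236473/35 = 321042.09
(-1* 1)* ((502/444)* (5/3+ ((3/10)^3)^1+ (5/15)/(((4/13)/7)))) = -2328527/222000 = -10.49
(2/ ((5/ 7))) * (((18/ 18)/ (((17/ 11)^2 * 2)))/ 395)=847/ 570775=0.00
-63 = -63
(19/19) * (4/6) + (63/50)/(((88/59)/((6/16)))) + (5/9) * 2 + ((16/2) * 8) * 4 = 81764359/316800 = 258.09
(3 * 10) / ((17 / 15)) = 450 / 17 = 26.47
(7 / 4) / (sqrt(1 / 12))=7* sqrt(3) / 2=6.06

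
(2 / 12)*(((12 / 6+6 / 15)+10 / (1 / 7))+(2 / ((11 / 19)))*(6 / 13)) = 26453 / 2145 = 12.33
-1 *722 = -722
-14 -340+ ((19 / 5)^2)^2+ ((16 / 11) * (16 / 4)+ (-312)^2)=668279781 / 6875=97204.33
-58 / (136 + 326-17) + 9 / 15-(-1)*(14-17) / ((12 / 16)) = -1571 / 445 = -3.53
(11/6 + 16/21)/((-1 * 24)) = -0.11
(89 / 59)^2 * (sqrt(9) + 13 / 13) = 31684 / 3481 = 9.10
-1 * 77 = -77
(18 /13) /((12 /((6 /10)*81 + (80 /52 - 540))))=-95523 /1690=-56.52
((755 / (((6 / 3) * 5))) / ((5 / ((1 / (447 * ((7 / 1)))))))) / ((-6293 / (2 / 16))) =-151 / 1575263760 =-0.00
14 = 14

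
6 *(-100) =-600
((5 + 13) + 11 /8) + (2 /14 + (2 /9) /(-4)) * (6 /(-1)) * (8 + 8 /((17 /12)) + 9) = 3065 /408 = 7.51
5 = 5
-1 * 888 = -888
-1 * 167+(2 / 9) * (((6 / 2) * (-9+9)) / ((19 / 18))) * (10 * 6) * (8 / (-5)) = -167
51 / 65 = 0.78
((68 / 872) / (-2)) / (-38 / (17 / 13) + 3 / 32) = 2312 / 1717513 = 0.00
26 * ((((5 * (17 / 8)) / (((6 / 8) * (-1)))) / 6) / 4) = -1105 / 72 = -15.35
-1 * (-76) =76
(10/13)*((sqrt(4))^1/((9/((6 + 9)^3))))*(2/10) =1500/13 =115.38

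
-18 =-18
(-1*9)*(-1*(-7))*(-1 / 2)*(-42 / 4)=-330.75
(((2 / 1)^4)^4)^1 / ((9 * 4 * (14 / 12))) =32768 / 21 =1560.38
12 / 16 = 3 / 4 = 0.75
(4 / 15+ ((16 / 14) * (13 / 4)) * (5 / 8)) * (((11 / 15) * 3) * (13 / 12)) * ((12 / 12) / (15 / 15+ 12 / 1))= 11957 / 25200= 0.47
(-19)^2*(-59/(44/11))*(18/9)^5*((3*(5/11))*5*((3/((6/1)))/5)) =-1277940/11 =-116176.36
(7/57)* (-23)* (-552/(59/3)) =88872/1121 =79.28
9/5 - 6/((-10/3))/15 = 48/25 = 1.92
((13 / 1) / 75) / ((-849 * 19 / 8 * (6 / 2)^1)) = -104 / 3629475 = -0.00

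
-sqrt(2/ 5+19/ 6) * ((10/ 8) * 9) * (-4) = 3 * sqrt(3210)/ 2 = 84.99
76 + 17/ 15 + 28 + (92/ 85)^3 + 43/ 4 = 863346481/ 7369500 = 117.15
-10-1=-11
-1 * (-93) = 93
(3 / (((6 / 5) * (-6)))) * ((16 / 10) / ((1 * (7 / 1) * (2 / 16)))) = -16 / 21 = -0.76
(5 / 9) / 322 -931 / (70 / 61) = -5877856 / 7245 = -811.30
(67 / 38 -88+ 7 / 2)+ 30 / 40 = -6231 / 76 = -81.99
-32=-32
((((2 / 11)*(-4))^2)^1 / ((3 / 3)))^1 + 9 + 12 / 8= 11.03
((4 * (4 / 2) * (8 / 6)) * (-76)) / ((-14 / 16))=19456 / 21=926.48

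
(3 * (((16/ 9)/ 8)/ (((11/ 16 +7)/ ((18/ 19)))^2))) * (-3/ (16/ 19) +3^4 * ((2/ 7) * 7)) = 973440/ 606841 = 1.60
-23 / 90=-0.26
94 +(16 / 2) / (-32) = 375 / 4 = 93.75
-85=-85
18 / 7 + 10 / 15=68 / 21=3.24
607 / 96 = 6.32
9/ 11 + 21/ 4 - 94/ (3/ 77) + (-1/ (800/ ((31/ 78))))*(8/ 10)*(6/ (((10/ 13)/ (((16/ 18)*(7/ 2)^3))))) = -2382649463/ 990000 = -2406.72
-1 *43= -43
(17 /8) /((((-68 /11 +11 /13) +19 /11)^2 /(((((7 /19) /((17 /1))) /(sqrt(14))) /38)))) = 20449 * sqrt(14) /3075789312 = 0.00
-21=-21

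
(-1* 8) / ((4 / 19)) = -38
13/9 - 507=-4550/9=-505.56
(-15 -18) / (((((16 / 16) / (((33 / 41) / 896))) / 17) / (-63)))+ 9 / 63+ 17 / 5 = 6482347 / 183680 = 35.29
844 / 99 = 8.53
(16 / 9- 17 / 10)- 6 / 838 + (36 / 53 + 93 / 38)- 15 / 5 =3744833 / 18986985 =0.20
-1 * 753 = -753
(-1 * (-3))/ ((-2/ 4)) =-6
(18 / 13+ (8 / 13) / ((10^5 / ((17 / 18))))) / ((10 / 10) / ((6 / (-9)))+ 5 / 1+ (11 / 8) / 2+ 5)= 8100034 / 53746875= 0.15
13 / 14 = 0.93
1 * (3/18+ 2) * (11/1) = 143/6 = 23.83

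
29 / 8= 3.62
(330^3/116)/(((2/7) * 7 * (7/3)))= 13476375/203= 66386.08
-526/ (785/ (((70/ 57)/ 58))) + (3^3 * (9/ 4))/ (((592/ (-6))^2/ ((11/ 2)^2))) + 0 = 63514629875/ 363811070976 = 0.17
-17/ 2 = -8.50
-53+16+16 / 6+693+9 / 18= 3955 / 6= 659.17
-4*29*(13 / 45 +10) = -53708 / 45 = -1193.51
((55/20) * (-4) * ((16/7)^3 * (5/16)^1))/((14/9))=-63360/2401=-26.39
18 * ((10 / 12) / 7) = 15 / 7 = 2.14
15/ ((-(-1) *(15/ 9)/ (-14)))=-126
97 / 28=3.46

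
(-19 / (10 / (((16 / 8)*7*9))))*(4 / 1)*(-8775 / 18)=466830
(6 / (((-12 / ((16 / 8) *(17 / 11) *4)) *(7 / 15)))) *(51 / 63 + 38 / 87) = -23460 / 1421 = -16.51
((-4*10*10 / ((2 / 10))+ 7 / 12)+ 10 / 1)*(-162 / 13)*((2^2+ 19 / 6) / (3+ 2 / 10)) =46194255 / 832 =55521.94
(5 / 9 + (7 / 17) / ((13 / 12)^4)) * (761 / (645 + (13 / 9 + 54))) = 0.93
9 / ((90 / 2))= 0.20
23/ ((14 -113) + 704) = 23/ 605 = 0.04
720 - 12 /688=123837 /172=719.98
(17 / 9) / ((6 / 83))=1411 / 54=26.13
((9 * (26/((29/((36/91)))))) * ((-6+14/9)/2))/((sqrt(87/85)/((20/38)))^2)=-4080000/2125207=-1.92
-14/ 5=-2.80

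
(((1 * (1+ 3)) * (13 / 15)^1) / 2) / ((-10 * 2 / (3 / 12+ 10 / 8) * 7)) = -13 / 700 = -0.02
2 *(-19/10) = -19/5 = -3.80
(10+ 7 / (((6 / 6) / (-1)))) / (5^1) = 3 / 5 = 0.60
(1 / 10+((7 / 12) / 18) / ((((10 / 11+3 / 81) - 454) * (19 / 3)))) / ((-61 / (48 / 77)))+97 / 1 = 5823949769173 / 60041351755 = 97.00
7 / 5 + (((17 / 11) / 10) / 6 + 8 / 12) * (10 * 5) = 11887 / 330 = 36.02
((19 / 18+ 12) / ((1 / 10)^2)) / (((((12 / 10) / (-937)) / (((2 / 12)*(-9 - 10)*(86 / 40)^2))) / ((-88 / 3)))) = -425461879975 / 972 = -437717983.51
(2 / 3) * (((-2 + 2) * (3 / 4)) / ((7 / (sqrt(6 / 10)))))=0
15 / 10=1.50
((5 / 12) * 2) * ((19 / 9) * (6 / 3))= 95 / 27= 3.52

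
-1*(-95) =95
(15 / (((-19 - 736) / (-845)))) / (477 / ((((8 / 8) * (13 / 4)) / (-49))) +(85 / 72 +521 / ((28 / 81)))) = -16609320 / 5622817049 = -0.00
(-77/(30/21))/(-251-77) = 539/3280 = 0.16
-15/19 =-0.79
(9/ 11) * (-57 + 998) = 769.91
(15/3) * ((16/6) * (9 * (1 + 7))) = 960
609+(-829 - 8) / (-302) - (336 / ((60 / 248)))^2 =-14557560197 / 7550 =-1928153.67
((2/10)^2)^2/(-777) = -1/485625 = -0.00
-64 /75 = -0.85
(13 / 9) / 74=0.02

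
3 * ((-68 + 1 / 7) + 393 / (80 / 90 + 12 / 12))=50052 / 119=420.61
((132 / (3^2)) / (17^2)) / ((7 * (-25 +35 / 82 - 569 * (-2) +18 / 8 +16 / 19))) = 137104 / 21114494037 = 0.00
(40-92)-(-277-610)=835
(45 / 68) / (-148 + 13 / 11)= -99 / 21964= -0.00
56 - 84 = -28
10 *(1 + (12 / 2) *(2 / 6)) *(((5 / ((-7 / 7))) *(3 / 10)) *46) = -2070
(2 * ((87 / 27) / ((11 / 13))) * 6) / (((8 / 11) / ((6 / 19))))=377 / 19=19.84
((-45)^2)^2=4100625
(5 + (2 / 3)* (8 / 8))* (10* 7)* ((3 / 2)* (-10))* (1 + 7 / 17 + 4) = -32200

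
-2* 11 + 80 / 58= -598 / 29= -20.62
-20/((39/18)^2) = -720/169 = -4.26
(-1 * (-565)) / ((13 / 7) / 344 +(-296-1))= -1360520 / 715163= -1.90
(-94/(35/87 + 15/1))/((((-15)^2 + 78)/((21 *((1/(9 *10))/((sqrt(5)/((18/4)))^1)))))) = -28623 *sqrt(5)/6767000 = -0.01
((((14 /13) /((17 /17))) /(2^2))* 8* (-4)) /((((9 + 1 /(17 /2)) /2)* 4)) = -952 /2015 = -0.47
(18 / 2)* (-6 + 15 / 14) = -621 / 14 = -44.36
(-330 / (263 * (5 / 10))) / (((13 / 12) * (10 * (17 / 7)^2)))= -0.04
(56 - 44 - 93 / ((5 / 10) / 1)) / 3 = -58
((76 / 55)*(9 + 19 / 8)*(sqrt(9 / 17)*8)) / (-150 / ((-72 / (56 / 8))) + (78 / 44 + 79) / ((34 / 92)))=248976*sqrt(17) / 2615885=0.39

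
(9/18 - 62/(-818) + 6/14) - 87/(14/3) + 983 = 2763830/2863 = 965.36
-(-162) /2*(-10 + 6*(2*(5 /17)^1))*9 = -80190 /17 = -4717.06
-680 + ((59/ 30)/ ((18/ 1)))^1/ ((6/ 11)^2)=-679.63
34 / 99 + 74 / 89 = 1.17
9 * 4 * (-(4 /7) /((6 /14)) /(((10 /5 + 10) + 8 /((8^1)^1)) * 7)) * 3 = -144 /91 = -1.58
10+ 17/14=157/14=11.21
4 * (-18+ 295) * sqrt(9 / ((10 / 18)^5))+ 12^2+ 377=521+ 807732 * sqrt(5) / 125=14970.15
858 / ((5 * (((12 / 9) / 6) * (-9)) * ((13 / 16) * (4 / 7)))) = -924 / 5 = -184.80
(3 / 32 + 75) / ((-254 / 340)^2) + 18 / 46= 400479813 / 2967736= 134.94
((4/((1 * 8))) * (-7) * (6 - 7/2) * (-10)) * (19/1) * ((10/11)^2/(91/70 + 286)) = 1662500/347633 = 4.78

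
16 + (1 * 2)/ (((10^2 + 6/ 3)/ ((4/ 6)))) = 2450/ 153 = 16.01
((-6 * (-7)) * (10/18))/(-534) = -35/801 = -0.04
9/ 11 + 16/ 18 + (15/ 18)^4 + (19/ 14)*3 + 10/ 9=735653/ 99792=7.37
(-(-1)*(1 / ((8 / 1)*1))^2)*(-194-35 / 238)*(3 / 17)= -0.54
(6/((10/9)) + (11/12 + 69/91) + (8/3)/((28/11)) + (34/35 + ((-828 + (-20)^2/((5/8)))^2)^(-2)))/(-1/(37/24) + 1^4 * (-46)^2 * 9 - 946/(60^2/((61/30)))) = 0.00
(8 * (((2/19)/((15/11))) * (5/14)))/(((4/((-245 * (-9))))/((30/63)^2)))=11000/399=27.57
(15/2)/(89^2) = 0.00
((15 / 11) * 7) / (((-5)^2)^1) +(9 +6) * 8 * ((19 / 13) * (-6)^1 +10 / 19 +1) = -11802213 / 13585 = -868.77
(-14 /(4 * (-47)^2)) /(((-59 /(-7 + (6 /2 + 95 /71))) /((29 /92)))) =-38367 /1702644184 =-0.00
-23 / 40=-0.58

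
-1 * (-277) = 277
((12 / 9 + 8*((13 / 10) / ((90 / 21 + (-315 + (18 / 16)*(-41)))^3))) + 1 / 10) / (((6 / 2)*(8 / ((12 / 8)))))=114374496872183 / 1276738773613920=0.09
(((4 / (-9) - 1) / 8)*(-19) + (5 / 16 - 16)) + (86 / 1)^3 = 91590299 / 144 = 636043.74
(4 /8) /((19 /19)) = 1 /2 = 0.50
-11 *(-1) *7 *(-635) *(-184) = 8996680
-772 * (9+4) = -10036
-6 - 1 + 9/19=-124/19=-6.53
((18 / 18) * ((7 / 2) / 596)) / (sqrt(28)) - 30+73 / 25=-677 / 25+sqrt(7) / 2384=-27.08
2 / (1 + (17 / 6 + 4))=12 / 47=0.26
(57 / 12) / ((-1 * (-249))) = 19 / 996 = 0.02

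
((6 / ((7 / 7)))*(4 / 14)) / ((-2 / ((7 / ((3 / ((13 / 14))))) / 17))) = -13 / 119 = -0.11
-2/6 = -1/3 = -0.33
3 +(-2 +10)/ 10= 19/ 5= 3.80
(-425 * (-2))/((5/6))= 1020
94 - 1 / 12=1127 / 12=93.92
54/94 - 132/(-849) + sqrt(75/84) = 9709/13301 + 5*sqrt(7)/14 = 1.67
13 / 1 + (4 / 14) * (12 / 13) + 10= 2117 / 91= 23.26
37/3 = 12.33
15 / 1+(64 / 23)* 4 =601 / 23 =26.13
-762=-762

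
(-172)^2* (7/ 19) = 207088/ 19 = 10899.37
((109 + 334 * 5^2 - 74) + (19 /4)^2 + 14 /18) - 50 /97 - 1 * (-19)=117705889 /13968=8426.82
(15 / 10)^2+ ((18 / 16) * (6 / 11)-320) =-6977 / 22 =-317.14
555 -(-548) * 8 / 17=13819 / 17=812.88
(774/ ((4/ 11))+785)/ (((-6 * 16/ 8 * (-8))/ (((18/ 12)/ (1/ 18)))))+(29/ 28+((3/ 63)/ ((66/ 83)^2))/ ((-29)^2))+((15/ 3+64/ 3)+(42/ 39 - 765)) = 1326028976995/ 16001713728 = 82.87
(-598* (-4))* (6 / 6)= 2392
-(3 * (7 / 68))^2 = -441 / 4624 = -0.10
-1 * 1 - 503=-504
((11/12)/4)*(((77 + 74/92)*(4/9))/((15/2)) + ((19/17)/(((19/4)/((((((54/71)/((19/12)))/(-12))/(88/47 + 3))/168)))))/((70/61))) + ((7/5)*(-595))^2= 17741677491681983201/25568427336480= 693890.06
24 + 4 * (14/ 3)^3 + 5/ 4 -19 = 44579/ 108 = 412.77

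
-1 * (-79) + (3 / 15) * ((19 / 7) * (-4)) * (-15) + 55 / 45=7106 / 63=112.79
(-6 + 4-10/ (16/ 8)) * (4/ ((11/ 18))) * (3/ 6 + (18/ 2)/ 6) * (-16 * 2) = 32256/ 11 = 2932.36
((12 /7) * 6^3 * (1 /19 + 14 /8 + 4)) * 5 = 204120 /19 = 10743.16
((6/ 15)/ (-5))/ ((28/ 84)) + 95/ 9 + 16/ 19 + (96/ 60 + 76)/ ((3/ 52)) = 5797859/ 4275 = 1356.22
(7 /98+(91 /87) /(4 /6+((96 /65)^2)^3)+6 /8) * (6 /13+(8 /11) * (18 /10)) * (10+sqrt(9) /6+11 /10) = 588397069941084909 /31270128268604225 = 18.82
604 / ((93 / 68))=41072 / 93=441.63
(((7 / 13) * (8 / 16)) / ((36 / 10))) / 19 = 35 / 8892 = 0.00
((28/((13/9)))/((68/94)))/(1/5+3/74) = 2191140/19669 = 111.40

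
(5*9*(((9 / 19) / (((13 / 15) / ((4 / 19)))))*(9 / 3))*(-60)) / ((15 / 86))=-25077600 / 4693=-5343.62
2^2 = 4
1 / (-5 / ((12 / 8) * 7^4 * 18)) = -12965.40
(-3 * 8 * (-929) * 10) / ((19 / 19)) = 222960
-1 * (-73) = 73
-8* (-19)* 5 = 760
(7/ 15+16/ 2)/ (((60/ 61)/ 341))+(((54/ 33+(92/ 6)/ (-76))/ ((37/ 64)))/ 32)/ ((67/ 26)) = 1368721849897/ 466299900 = 2935.28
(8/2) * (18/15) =24/5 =4.80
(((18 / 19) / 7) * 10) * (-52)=-9360 / 133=-70.38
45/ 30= 3/ 2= 1.50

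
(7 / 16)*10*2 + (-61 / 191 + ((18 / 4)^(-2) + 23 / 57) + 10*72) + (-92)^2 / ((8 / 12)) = 15784924343 / 1175796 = 13424.88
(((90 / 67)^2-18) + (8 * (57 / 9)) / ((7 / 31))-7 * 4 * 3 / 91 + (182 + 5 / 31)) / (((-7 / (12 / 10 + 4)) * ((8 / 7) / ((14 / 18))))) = -14794360169 / 75145860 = -196.88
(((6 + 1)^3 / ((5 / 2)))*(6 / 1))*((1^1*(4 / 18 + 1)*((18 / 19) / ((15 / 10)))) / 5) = 60368 / 475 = 127.09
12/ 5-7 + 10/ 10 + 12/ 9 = -2.27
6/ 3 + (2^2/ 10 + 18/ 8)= 93/ 20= 4.65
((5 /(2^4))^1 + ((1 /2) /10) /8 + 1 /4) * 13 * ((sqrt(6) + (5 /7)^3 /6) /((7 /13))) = 54925 /65856 + 2197 * sqrt(6) /160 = 34.47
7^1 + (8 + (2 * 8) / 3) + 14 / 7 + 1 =70 / 3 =23.33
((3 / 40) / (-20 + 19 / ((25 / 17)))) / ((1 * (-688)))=5 / 324736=0.00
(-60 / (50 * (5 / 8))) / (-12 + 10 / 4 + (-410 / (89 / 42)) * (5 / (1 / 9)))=8544 / 38787275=0.00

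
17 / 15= 1.13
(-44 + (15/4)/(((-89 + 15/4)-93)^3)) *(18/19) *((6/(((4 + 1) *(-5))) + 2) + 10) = -490.21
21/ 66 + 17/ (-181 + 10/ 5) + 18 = 18.22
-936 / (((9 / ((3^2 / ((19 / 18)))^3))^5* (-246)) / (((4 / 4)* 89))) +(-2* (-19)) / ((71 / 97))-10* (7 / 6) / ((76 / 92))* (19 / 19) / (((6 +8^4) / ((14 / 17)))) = 346516102663101671123710891505142432491 / 660364952894797032068476827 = 524734241488.90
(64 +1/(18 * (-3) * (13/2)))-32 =11231/351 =32.00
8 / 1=8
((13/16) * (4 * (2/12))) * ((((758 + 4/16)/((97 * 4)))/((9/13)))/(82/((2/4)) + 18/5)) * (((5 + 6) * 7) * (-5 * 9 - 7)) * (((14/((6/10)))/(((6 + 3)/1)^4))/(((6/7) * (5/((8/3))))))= -13967438485/172794852504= -0.08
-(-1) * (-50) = -50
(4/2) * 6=12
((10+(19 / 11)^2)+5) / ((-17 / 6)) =-768 / 121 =-6.35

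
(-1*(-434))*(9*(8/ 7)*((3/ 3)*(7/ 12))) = 2604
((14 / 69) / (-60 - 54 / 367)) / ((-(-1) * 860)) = -2569 / 654935580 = -0.00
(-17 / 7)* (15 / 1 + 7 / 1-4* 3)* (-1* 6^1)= 1020 / 7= 145.71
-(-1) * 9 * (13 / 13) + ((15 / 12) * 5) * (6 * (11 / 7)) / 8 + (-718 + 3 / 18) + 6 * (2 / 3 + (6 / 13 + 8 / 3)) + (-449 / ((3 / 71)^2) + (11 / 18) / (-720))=-297397545671 / 1179360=-252168.59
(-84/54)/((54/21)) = -49/81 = -0.60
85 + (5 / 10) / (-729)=123929 / 1458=85.00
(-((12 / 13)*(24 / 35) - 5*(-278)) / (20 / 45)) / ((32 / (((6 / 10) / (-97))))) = 8541963 / 14123200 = 0.60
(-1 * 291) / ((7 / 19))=-5529 / 7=-789.86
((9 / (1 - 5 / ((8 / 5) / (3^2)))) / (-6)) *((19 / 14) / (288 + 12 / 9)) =171 / 659246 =0.00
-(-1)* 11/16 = 11/16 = 0.69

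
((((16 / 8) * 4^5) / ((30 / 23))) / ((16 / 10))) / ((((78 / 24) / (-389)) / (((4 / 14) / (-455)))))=73.76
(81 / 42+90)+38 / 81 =104779 / 1134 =92.40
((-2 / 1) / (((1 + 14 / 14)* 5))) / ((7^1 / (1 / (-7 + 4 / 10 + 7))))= -1 / 14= -0.07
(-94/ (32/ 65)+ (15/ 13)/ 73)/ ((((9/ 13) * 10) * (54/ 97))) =-56239727/ 1135296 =-49.54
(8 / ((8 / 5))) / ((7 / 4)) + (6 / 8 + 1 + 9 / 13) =1929 / 364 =5.30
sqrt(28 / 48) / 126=0.01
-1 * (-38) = 38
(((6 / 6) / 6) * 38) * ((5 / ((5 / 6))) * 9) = 342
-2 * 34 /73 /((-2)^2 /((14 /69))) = -238 /5037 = -0.05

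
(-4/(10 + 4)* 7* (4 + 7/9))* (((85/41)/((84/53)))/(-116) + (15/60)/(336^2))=0.11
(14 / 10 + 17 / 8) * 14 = 987 / 20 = 49.35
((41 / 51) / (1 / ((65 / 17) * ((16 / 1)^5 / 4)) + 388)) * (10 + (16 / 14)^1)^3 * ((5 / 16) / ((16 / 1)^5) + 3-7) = -3536304344903655 / 308402602121656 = -11.47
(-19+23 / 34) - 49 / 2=-728 / 17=-42.82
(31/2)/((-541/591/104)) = -952692/541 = -1760.98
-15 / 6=-5 / 2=-2.50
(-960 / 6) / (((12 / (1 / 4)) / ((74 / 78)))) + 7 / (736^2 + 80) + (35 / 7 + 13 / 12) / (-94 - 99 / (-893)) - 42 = -80121785872673 / 1771540881552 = -45.23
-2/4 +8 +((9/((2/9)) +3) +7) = 58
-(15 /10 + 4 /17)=-59 /34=-1.74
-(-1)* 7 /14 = 1 /2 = 0.50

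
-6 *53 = -318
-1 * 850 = -850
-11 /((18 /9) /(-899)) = 9889 /2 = 4944.50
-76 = -76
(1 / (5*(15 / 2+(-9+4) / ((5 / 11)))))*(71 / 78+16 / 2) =-139 / 273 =-0.51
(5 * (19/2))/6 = 95/12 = 7.92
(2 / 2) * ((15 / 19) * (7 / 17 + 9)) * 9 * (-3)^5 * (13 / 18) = -11736.22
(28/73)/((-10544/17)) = -119/192428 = -0.00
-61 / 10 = -6.10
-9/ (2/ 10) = -45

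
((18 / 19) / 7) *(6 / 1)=108 / 133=0.81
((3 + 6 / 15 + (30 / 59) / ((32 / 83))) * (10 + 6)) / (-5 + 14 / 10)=-22273 / 1062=-20.97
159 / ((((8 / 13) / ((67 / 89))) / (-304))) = -5262582 / 89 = -59130.13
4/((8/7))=3.50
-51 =-51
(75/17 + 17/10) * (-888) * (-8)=3690528/85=43417.98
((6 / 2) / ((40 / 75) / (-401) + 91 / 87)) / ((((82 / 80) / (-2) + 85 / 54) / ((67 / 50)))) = 56098296 / 15475457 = 3.62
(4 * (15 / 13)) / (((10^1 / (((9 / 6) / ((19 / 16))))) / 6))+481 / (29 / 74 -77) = -3893702 / 1400243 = -2.78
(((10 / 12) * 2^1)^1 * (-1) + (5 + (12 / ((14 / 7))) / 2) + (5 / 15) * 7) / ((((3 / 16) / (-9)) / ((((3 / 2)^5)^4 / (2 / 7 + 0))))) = -317297380491 / 65536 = -4841573.80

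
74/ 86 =37/ 43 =0.86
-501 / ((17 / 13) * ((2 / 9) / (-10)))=293085 / 17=17240.29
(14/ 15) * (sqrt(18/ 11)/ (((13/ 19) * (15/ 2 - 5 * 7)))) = -532 * sqrt(22)/ 39325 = -0.06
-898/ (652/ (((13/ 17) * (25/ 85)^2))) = -145925/ 1601638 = -0.09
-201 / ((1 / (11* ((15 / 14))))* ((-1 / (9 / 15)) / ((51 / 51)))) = 19899 / 14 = 1421.36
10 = 10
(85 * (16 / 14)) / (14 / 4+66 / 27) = 12240 / 749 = 16.34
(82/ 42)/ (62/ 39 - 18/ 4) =-1066/ 1589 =-0.67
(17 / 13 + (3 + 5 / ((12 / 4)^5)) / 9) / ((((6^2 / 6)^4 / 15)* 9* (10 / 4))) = 0.00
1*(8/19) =0.42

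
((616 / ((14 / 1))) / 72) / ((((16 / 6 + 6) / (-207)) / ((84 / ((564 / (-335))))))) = 1779855 / 2444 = 728.25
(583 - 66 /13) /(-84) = -7513 /1092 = -6.88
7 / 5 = 1.40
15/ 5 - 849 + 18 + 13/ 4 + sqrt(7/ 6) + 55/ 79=-260401/ 316 + sqrt(42)/ 6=-822.97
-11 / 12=-0.92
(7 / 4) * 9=63 / 4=15.75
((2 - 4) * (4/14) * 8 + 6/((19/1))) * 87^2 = -4284054/133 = -32210.93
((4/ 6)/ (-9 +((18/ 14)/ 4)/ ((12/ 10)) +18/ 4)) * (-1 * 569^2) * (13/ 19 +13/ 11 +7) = 67192062896/ 148599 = 452170.36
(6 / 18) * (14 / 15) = 14 / 45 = 0.31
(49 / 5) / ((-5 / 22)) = -1078 / 25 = -43.12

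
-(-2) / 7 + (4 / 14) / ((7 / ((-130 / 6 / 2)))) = -23 / 147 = -0.16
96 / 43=2.23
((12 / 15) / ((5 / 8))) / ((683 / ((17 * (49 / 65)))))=26656 / 1109875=0.02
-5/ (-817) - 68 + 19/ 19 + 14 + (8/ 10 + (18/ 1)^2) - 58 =873398/ 4085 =213.81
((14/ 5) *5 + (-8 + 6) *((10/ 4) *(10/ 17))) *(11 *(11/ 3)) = 22748/ 51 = 446.04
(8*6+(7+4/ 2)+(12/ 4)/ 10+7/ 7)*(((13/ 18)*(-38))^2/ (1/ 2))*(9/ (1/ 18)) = 14227298.80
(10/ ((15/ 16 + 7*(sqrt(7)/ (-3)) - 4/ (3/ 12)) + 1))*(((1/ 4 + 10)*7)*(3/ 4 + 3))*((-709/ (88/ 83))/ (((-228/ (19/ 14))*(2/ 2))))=-122144304375/ 129471584 + 1266681675*sqrt(7)/ 8091974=-529.25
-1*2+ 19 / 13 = -0.54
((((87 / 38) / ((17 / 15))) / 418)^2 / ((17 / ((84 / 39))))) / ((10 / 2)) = 2384235 / 4028560423316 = 0.00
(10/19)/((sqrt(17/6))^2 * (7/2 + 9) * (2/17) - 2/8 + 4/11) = 0.12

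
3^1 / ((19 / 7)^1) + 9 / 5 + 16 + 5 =2271 / 95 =23.91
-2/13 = -0.15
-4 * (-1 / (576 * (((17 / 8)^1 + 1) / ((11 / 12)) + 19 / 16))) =11 / 7281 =0.00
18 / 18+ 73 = 74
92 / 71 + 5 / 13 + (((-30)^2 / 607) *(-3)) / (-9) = 1218357 / 560261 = 2.17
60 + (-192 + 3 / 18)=-791 / 6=-131.83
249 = 249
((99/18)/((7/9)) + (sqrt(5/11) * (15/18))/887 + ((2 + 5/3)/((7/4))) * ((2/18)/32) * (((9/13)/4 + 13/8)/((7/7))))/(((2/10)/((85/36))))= 2125 * sqrt(55)/2107512 + 473460625/5660928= 83.64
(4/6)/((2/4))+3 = 13/3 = 4.33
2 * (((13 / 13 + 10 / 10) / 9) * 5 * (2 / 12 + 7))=430 / 27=15.93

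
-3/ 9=-1/ 3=-0.33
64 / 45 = 1.42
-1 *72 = -72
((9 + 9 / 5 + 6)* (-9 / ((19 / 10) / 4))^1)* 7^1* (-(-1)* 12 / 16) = -31752 / 19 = -1671.16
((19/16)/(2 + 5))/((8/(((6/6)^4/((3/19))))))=361/2688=0.13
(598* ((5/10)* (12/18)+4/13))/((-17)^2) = 1150/867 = 1.33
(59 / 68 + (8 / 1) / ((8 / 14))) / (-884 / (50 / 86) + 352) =-25275 / 1986416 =-0.01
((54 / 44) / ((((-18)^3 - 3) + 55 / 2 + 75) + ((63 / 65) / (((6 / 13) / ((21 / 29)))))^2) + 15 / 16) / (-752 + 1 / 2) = -26498927095 / 21246393807672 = -0.00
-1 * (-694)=694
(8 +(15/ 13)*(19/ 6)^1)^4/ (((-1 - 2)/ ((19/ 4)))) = -53382985713/ 1827904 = -29204.48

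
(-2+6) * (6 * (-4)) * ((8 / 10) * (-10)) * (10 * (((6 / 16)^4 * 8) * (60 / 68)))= 18225 / 17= 1072.06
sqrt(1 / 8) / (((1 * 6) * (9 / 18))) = sqrt(2) / 12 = 0.12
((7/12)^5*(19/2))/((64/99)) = 0.99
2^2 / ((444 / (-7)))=-0.06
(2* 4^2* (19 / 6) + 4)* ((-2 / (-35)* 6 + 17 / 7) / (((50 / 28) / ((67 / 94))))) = 2053684 / 17625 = 116.52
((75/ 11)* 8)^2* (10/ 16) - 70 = 216530/ 121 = 1789.50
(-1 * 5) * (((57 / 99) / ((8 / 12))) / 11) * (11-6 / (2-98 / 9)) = -8873 / 1936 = -4.58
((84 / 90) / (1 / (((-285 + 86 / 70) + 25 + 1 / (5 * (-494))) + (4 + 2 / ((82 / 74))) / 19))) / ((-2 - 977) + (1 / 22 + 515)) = 0.52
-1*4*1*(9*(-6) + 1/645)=139316/645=215.99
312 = 312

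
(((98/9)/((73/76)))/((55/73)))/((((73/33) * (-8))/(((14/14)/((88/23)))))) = -21413/96360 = -0.22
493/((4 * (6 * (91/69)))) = 11339/728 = 15.58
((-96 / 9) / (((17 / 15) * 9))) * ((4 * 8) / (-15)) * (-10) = -10240 / 459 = -22.31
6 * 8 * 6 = 288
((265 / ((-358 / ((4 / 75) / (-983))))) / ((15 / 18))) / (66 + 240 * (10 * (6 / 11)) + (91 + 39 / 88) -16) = 18656 / 561509579475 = 0.00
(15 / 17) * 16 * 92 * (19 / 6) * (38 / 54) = 1328480 / 459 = 2894.29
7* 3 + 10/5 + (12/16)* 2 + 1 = 51/2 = 25.50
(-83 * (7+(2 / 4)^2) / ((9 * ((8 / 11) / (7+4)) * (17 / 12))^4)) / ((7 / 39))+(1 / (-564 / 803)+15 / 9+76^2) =-40981120332869 / 47482690752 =-863.07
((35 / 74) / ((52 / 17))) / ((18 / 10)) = 2975 / 34632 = 0.09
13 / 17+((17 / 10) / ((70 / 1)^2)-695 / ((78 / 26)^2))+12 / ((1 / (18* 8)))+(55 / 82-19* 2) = 496172122141 / 307377000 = 1614.21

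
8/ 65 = 0.12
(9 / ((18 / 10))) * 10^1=50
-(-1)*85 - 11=74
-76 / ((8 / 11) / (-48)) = 5016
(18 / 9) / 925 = 2 / 925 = 0.00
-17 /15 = -1.13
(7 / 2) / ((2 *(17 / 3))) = 21 / 68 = 0.31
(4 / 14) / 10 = 1 / 35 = 0.03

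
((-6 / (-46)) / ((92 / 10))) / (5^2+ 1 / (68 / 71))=510 / 936859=0.00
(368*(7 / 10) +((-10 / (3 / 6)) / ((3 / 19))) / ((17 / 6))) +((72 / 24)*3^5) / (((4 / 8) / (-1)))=-105834 / 85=-1245.11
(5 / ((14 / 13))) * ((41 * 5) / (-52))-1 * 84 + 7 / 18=-51365 / 504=-101.91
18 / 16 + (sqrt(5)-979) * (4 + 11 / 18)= -324947 / 72 + 83 * sqrt(5) / 18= -4502.84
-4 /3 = -1.33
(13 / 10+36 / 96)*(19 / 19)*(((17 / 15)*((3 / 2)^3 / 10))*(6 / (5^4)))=30753 / 5000000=0.01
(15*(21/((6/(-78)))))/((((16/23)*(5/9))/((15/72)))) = -282555/128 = -2207.46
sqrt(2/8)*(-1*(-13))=13/2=6.50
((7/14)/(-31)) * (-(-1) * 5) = -5/62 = -0.08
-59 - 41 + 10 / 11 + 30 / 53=-57440 / 583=-98.52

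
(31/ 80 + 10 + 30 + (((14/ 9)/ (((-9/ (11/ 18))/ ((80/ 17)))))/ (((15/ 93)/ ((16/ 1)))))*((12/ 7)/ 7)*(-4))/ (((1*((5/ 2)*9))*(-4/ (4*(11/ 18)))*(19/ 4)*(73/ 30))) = -2256866777/ 10829127330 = -0.21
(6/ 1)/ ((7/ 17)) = 102/ 7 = 14.57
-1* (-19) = 19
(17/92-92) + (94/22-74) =-163481/1012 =-161.54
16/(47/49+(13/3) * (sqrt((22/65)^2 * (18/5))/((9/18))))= -4606000/9020547+8451520 * sqrt(10)/9020547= 2.45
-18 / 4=-9 / 2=-4.50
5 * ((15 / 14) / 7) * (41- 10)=2325 / 98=23.72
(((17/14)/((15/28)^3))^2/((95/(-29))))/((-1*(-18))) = -10302863872/9738984375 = -1.06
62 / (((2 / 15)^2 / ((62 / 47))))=216225 / 47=4600.53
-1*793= -793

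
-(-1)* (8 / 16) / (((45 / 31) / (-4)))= -62 / 45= -1.38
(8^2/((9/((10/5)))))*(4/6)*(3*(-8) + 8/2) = -5120/27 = -189.63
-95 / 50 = -19 / 10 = -1.90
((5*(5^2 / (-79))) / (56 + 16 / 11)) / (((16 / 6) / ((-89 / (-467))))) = -367125 / 186531008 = -0.00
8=8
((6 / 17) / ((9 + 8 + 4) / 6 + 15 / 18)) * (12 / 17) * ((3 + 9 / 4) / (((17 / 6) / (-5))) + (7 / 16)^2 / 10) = -10863909 / 20438080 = -0.53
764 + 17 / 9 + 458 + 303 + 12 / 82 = 563476 / 369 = 1527.04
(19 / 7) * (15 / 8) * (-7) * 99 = -28215 / 8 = -3526.88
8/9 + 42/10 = 5.09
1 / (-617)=-1 / 617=-0.00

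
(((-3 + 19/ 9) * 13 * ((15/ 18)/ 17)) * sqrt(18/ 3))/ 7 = -260 * sqrt(6)/ 3213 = -0.20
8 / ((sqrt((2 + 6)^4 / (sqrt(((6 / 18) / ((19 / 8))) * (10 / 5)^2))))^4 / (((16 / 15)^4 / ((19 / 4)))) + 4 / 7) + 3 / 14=1151364773 / 5373033778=0.21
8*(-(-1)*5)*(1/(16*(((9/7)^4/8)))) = 7.32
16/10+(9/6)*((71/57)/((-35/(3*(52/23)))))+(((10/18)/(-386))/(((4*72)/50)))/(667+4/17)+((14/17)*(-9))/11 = 0.56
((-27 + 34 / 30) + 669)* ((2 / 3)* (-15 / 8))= -9647 / 12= -803.92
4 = 4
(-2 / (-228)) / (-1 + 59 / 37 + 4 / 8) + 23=106228 / 4617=23.01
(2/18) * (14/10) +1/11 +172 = 85262/495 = 172.25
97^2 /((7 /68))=639812 /7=91401.71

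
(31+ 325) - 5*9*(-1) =401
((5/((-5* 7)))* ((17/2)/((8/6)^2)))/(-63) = 17/1568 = 0.01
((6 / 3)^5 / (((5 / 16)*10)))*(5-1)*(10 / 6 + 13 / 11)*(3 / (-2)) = -48128 / 275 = -175.01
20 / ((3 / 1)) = 20 / 3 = 6.67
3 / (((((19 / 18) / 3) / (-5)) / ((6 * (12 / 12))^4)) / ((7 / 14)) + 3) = 524880 / 524861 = 1.00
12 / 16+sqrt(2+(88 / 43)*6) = 3 / 4+sqrt(26402) / 43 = 4.53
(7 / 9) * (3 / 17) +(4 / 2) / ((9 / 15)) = 59 / 17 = 3.47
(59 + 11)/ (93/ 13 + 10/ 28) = 12740/ 1367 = 9.32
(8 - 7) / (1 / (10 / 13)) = 0.77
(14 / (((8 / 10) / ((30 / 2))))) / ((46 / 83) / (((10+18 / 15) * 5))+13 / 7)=610050 / 4339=140.60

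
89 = 89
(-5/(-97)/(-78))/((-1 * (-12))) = -0.00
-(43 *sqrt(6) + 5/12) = -43 *sqrt(6)-5/12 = -105.74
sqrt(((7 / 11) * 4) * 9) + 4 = 4 + 6 * sqrt(77) / 11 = 8.79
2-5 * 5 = -23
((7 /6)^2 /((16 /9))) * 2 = 49 /32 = 1.53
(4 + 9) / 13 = 1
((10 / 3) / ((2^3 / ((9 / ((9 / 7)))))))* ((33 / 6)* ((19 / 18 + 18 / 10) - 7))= -28721 / 432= -66.48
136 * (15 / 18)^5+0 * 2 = 53125 / 972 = 54.66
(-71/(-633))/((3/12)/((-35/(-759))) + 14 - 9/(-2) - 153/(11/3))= -109340/17357493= -0.01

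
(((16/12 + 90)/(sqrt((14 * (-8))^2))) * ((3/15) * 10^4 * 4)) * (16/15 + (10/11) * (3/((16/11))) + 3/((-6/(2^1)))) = 798025/63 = 12667.06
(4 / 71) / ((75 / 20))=0.02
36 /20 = 9 /5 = 1.80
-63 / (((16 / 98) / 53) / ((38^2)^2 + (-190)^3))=97632082863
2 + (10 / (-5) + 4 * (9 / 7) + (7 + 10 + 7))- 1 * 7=155 / 7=22.14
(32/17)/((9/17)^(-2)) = 0.53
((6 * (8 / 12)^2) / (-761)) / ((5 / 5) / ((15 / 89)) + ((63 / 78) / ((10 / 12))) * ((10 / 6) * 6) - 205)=65 / 3512776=0.00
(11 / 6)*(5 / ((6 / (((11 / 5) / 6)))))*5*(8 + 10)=605 / 12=50.42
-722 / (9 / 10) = -802.22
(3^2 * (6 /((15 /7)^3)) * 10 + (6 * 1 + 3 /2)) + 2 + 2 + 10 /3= 10457 /150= 69.71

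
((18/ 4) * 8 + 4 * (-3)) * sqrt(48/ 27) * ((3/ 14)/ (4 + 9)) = 48/ 91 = 0.53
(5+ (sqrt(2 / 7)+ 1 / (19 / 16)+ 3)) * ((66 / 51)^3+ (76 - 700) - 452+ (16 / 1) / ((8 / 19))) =-854959728 / 93347 - 5089046 * sqrt(14) / 34391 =-9712.62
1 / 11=0.09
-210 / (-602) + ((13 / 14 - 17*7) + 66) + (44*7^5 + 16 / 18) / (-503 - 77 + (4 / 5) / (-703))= -1831839885679 / 1380712284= -1326.74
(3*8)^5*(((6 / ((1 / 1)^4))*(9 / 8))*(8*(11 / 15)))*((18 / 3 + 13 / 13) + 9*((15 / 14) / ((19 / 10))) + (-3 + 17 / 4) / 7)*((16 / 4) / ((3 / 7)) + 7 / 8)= 749426743296 / 19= 39443512805.05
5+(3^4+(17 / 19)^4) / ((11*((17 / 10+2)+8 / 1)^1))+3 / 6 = 2057744837 / 335446254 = 6.13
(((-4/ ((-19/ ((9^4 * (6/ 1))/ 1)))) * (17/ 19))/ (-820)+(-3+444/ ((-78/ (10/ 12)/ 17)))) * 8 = -2140031744/ 2886195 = -741.47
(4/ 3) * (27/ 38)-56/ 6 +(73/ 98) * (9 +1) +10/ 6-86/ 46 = -73225/ 64239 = -1.14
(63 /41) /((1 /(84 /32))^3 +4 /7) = 2.45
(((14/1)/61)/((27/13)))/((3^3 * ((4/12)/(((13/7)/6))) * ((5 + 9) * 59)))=169/36731394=0.00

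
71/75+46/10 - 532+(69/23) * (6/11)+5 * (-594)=-2883224/825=-3494.82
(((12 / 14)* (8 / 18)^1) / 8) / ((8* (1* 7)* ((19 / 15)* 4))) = 5 / 29792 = 0.00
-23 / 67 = -0.34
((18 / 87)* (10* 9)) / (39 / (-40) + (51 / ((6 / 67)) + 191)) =7200 / 293683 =0.02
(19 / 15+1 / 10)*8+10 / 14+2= 1433 / 105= 13.65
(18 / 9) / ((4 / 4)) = 2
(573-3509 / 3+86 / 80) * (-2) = 71471 / 60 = 1191.18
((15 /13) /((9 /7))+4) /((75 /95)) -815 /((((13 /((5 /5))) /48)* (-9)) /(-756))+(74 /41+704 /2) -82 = -6056149571 /23985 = -252497.38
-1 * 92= -92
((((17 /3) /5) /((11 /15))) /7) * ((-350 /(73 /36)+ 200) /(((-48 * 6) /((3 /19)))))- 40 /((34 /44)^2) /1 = -12406385965 /185189466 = -66.99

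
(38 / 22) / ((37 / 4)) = 76 / 407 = 0.19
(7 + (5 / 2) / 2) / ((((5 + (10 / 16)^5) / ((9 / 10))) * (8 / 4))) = 202752 / 278275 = 0.73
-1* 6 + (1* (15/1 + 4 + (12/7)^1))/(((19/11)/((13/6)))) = 15947/798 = 19.98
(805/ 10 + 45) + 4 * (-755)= -5789/ 2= -2894.50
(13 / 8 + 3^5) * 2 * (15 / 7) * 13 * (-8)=-763230 / 7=-109032.86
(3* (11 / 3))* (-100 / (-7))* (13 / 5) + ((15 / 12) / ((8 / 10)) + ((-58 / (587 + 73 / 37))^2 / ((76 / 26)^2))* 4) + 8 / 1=125446790696623 / 300012556032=418.14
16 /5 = 3.20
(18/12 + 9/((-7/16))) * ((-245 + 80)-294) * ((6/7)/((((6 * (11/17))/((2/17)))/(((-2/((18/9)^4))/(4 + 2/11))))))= -122553/18032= -6.80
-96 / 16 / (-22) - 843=-9270 / 11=-842.73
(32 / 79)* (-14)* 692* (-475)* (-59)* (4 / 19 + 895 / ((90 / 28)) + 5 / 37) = -806587189408000 / 26307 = -30660553822.48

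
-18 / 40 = -9 / 20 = -0.45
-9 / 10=-0.90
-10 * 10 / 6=-50 / 3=-16.67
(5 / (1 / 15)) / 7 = 75 / 7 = 10.71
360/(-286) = -180/143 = -1.26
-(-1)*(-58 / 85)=-0.68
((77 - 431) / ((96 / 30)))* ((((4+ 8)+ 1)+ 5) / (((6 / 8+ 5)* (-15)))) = 531 / 23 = 23.09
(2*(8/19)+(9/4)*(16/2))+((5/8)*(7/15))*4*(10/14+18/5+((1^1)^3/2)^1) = 27883/1140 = 24.46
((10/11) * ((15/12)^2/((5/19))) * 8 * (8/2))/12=475/33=14.39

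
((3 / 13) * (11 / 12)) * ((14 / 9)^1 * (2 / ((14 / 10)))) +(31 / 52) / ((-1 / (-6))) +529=124733 / 234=533.05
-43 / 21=-2.05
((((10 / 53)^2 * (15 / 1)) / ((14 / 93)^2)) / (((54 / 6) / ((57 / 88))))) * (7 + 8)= 308120625 / 12112408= 25.44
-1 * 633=-633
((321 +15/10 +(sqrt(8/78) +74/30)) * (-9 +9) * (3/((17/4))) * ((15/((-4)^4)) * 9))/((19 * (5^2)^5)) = 0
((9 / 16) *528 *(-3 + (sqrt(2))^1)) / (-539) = 81 / 49 -27 *sqrt(2) / 49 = 0.87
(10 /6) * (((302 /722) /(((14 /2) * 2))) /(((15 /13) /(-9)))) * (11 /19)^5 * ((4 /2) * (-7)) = 316143113 /893871739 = 0.35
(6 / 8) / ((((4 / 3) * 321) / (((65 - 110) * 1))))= -0.08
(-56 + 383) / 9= 109 / 3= 36.33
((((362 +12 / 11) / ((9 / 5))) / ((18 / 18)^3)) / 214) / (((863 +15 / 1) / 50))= 249625 / 4650327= 0.05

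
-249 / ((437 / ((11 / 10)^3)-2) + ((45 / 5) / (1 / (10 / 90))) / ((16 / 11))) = -5302704 / 6964049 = -0.76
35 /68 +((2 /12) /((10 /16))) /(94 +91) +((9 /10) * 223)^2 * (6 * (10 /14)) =228028535669 /1320900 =172631.19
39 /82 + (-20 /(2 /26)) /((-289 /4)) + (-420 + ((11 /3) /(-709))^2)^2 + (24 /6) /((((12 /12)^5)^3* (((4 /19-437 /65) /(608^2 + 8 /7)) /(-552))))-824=1142459889706356491512772945879 /9102831605805012702606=125505989.69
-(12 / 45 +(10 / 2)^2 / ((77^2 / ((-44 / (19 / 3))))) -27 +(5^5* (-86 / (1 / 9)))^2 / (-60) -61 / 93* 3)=464329240361425261 / 4762065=97505859403.73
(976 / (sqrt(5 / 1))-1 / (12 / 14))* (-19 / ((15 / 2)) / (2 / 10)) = 133 / 9-37088* sqrt(5) / 15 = -5513.97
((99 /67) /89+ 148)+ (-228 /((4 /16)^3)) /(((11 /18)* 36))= -33797195 /65593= -515.26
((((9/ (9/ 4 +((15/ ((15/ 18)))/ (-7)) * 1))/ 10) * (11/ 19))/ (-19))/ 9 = 154/ 16245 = 0.01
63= 63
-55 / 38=-1.45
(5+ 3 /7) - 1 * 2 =24 /7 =3.43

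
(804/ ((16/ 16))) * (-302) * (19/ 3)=-1537784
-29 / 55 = -0.53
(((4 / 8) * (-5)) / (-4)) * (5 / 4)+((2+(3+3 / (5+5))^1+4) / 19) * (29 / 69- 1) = 6957 / 13984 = 0.50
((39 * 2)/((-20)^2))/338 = 3/5200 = 0.00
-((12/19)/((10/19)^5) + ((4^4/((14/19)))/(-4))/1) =12463259/175000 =71.22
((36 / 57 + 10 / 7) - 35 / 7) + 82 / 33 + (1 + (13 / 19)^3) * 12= 24382315 / 1584429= 15.39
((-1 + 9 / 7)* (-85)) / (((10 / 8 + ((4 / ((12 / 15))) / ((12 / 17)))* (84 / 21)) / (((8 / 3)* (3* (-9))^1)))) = 29376 / 497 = 59.11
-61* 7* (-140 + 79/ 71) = 4210647/ 71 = 59304.89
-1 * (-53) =53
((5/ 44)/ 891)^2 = 25/ 1536953616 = 0.00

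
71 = 71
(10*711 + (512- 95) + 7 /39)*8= 2348480 /39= 60217.44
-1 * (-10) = 10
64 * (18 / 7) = 1152 / 7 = 164.57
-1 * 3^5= -243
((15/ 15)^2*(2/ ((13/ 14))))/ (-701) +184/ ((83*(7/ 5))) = 8367692/ 5294653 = 1.58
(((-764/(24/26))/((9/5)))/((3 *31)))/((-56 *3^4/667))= 8280805/11389896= 0.73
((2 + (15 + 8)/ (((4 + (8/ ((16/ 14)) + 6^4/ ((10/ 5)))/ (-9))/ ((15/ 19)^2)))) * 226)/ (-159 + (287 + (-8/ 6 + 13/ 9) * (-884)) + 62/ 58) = 23614632198/ 1799068409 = 13.13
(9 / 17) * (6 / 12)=9 / 34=0.26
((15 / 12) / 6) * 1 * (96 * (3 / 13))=4.62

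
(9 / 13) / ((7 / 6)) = 54 / 91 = 0.59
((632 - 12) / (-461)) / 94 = -310 / 21667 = -0.01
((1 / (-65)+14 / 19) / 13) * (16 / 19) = 14256 / 305045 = 0.05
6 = 6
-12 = -12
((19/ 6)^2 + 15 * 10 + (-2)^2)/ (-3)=-5905/ 108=-54.68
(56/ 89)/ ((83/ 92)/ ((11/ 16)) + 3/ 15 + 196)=0.00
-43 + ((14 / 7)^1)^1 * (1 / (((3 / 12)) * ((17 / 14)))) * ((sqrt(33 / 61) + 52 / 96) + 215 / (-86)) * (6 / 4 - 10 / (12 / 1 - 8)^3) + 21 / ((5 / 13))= -23407 / 4080 + 301 * sqrt(2013) / 2074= 0.77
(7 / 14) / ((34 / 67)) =67 / 68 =0.99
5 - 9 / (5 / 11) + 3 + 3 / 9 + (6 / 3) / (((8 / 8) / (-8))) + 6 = -322 / 15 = -21.47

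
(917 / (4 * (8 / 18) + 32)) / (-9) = -917 / 304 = -3.02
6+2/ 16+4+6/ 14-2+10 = 18.55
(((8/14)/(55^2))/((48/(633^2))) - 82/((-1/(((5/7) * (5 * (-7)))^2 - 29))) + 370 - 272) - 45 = 4144081063/84700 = 48926.58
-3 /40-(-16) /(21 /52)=33217 /840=39.54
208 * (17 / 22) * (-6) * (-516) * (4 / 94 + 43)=21418475.33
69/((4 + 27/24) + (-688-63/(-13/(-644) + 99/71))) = -11900936/125462091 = -0.09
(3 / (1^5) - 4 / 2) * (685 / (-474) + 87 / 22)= 6542 / 2607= 2.51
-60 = -60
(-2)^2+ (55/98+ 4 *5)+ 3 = 2701/98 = 27.56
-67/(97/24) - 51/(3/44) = -74164/97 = -764.58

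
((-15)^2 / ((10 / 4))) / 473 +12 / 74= 6168 / 17501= 0.35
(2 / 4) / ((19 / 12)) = 6 / 19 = 0.32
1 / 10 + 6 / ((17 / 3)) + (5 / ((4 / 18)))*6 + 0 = 136.16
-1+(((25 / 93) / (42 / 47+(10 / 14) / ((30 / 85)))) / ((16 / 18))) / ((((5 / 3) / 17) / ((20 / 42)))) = -177283 / 357058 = -0.50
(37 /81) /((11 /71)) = 2627 /891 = 2.95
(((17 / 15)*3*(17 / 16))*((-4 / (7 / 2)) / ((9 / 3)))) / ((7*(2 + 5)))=-289 / 10290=-0.03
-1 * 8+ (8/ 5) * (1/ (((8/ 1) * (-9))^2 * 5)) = -129599/ 16200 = -8.00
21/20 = 1.05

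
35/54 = 0.65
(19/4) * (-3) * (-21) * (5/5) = 1197/4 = 299.25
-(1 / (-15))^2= -1 / 225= -0.00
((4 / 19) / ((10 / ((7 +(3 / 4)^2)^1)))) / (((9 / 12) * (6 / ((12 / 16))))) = 121 / 4560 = 0.03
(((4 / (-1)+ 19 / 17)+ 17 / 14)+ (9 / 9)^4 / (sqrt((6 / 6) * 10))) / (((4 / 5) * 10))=-397 / 1904+ sqrt(10) / 80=-0.17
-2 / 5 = -0.40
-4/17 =-0.24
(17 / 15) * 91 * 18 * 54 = 501228 / 5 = 100245.60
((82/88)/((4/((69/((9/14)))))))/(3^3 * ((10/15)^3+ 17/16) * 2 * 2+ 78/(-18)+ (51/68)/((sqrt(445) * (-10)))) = 0.18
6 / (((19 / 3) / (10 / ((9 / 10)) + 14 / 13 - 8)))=980 / 247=3.97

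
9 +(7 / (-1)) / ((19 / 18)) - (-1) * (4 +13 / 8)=1215 / 152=7.99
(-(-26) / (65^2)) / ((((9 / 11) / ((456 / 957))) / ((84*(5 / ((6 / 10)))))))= 8512 / 3393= 2.51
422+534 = 956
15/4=3.75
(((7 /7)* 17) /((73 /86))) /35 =1462 /2555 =0.57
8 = 8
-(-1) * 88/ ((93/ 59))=55.83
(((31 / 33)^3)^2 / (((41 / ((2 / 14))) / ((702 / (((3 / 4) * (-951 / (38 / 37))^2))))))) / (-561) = -133281752797856 / 28605554442608341116303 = -0.00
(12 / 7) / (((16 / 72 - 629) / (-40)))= 4320 / 39613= 0.11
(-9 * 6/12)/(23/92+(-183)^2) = -18/133957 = -0.00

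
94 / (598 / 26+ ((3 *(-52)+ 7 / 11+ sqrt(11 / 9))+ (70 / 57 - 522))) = -24136054008 / 167702873765 - 12318042 *sqrt(11) / 167702873765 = -0.14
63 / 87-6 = -153 / 29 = -5.28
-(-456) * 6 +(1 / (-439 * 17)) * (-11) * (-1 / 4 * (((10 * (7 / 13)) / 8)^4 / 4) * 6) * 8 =149294141288463 / 54566590208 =2736.00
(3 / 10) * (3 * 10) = 9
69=69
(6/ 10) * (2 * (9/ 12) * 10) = 9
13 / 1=13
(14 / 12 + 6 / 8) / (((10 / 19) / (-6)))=-437 / 20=-21.85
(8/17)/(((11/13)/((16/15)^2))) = 26624/42075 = 0.63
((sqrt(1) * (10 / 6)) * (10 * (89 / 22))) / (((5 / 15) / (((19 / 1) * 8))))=338200 / 11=30745.45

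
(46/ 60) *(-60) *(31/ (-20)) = 713/ 10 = 71.30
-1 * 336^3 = -37933056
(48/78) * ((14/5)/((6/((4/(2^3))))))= 28/195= 0.14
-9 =-9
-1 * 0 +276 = 276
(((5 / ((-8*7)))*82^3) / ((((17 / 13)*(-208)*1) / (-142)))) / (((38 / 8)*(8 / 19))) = -24466955 / 1904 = -12850.29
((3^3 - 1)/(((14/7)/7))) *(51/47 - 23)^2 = 96541900/2209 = 43703.89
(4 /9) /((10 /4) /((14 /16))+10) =14 /405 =0.03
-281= -281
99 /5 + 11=154 /5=30.80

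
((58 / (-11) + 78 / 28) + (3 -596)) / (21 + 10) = -19.21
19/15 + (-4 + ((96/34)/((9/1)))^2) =-34267/13005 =-2.63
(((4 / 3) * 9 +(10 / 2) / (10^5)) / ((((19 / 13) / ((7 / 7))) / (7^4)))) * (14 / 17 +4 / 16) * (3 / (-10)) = -1640562115647 / 258400000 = -6348.92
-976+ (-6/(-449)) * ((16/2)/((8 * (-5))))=-2191126/2245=-976.00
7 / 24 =0.29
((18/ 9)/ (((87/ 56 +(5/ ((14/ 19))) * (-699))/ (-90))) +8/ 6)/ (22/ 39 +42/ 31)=0.71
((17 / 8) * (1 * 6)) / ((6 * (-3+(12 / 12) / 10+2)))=-85 / 36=-2.36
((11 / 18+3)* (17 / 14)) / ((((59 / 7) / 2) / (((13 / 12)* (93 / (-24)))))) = -445315 / 101952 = -4.37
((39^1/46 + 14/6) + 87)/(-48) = -12445/6624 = -1.88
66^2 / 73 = 4356 / 73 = 59.67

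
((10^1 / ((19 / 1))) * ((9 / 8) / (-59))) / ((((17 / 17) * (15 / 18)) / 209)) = -297 / 118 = -2.52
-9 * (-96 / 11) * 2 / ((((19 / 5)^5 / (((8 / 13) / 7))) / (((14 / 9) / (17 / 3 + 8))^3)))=627200000 / 24403696342597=0.00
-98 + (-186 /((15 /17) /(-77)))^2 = 6586618514 /25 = 263464740.56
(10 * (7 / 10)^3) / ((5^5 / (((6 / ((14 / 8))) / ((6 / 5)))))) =49 / 15625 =0.00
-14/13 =-1.08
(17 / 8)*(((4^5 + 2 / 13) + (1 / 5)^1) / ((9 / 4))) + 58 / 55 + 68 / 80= 4990213 / 5148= 969.35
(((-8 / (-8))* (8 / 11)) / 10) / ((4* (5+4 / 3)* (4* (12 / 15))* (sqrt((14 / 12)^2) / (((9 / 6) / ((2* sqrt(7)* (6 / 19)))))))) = 9* sqrt(7) / 34496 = 0.00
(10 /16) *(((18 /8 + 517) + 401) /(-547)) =-18405 /17504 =-1.05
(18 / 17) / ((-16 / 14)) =-63 / 68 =-0.93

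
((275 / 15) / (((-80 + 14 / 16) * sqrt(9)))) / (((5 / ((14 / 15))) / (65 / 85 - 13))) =256256 / 1452735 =0.18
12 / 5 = 2.40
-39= -39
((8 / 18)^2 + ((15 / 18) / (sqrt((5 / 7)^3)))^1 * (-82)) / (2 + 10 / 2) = 16 / 567 -41 * sqrt(35) / 15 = -16.14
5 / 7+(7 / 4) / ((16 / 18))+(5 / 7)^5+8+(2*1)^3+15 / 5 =11761657 / 537824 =21.87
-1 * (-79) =79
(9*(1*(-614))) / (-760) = 2763 / 380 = 7.27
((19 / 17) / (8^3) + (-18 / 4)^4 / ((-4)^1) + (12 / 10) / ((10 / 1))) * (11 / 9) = -245088943 / 1958400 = -125.15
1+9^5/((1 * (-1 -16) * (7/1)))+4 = -58454/119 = -491.21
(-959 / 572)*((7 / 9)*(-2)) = 6713 / 2574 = 2.61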